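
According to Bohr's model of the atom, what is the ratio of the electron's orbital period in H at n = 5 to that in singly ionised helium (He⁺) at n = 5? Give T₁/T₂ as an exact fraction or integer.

4

T ∝ Z^-2 · n^3
T₁/T₂ = (1/2)^-2 · (5/5)^3 = 4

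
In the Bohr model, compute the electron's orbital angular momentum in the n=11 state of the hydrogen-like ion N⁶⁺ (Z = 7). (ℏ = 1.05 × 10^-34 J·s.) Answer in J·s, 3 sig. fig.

L_n = nℏ = 11 × 1.05 × 10^-34 = 1.16 × 10^-33 J·s

1.16 × 10^-33 J·s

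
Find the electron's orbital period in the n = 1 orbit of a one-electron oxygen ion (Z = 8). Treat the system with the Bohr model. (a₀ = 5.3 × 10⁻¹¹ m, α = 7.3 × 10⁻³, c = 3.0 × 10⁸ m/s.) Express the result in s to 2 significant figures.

2.4 × 10⁻¹⁸ s

r = n²a₀/Z = 1²·5.3 × 10⁻¹¹/8 = 6.6 × 10⁻¹² m
v = Zαc/n = 8·0.0073·3.0 × 10⁸/1 = 1.8 × 10⁷ m/s
T = 2πr/v = 2.4 × 10⁻¹⁸ s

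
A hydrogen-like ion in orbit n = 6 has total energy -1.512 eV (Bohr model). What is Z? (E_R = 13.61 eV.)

E_n = −E_R Z²/n² ⇒ Z² = −E_n n²/E_R = 1.512 × 6² / 13.61 ≈ 4.00
Z = 2

2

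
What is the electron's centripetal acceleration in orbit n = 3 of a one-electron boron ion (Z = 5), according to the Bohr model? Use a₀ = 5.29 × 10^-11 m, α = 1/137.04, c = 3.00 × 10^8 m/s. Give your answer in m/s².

1.40 × 10^23 m/s²

r = n²a₀/Z = 9.52 × 10^-11 m, v = Zαc/n = 3.65 × 10^6 m/s
a = v²/r = (3.65 × 10^6)² / 9.52 × 10^-11 = 1.40 × 10^23 m/s²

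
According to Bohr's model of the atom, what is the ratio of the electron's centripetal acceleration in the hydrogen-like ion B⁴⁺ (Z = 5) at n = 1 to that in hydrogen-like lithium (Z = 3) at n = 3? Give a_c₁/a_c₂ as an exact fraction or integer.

375

a_c ∝ Z^3 · n^-4
a_c₁/a_c₂ = (5/3)^3 · (1/3)^-4 = 375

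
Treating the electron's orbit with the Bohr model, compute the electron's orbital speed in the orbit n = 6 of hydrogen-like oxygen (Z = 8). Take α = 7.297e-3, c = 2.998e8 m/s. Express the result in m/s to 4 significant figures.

v_n = Zαc/n = 8 × 0.007297 × 2.998e8 / 6
    = 2.917e6 m/s

2.917e6 m/s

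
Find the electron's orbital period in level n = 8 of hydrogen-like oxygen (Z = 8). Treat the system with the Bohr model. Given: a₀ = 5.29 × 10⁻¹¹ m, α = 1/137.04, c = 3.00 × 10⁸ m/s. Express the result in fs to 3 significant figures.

r = n²a₀/Z = 8²·5.29 × 10⁻¹¹/8 = 4.23 × 10⁻¹⁰ m
v = Zαc/n = 8·0.00730·3.00 × 10⁸/8 = 2.19 × 10⁶ m/s
T = 2πr/v = 1.21 × 10⁻¹⁵ s = 1.21 fs

1.21 fs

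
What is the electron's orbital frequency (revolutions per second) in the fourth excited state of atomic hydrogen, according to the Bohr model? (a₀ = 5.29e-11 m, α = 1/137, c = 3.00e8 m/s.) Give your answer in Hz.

r = n²a₀/Z = 1.32e-9 m, v = Zαc/n = 4.38e5 m/s
f = v/(2πr) = 5.27e13 Hz

5.27e13 Hz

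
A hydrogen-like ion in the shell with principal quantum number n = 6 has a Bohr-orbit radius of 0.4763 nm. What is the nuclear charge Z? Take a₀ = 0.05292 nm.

4

r_n = n²a₀/Z ⇒ Z = n²a₀/r = 6² × 0.05292 / 0.4763 ≈ 4.00
Z = 4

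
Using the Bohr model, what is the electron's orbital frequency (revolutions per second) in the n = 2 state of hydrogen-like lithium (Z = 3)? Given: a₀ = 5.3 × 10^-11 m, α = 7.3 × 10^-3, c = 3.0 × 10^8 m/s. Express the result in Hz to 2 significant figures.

7.4 × 10^15 Hz

r = n²a₀/Z = 7.1 × 10^-11 m, v = Zαc/n = 3.3 × 10^6 m/s
f = v/(2πr) = 7.4 × 10^15 Hz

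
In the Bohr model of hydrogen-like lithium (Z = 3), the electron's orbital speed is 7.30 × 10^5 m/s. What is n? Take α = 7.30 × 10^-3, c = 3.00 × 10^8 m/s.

v_n = Zαc/n ⇒ n = Zαc/v = 3 × 0.00730 × 3.00 × 10^8 / 7.30 × 10^5 ≈ 9.00
n = 9

9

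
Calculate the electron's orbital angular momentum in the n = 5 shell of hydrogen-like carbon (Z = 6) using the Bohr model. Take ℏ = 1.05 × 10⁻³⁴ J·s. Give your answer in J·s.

L_n = nℏ = 5 × 1.05 × 10⁻³⁴ = 5.25 × 10⁻³⁴ J·s

5.25 × 10⁻³⁴ J·s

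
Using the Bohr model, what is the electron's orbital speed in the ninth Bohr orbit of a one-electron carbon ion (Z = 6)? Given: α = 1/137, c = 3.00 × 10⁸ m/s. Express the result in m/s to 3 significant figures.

1.46 × 10⁶ m/s

v_n = Zαc/n = 6 × 0.00730 × 3.00 × 10⁸ / 9
    = 1.46 × 10⁶ m/s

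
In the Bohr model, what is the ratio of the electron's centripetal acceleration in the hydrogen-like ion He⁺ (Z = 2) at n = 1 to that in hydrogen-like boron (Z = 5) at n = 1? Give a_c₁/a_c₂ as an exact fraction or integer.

a_c ∝ Z^3 · n^-4
a_c₁/a_c₂ = (2/5)^3 · (1/1)^-4 = 8/125

8/125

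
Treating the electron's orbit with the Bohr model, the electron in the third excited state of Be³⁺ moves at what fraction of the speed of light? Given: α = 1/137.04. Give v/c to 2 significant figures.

v_n = Zαc/n, so v/c = Zα/n = 4 × 0.0073 / 4 = 0.0073

0.0073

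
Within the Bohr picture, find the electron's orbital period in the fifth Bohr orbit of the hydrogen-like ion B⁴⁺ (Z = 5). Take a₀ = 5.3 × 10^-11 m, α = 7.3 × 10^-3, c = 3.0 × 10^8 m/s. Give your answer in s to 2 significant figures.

7.6 × 10^-16 s

r = n²a₀/Z = 5²·5.3 × 10^-11/5 = 2.6 × 10^-10 m
v = Zαc/n = 5·0.0073·3.0 × 10^8/5 = 2.2 × 10^6 m/s
T = 2πr/v = 7.6 × 10^-16 s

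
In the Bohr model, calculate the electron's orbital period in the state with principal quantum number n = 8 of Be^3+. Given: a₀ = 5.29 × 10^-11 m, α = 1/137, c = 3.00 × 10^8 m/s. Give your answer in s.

4.86 × 10^-15 s

r = n²a₀/Z = 8²·5.29 × 10^-11/4 = 8.46 × 10^-10 m
v = Zαc/n = 4·0.00730·3.00 × 10^8/8 = 1.09 × 10^6 m/s
T = 2πr/v = 4.86 × 10^-15 s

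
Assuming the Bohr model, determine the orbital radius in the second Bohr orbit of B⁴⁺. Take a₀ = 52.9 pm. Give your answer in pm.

r_n = n²a₀/Z = 2² × 52.9 / 5
    = 4 × 52.9 / 5 = 42.3 pm

42.3 pm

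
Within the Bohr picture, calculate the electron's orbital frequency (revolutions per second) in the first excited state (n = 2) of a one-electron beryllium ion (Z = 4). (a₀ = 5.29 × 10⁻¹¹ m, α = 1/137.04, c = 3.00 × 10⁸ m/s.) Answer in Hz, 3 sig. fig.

1.32 × 10¹⁶ Hz

r = n²a₀/Z = 5.29 × 10⁻¹¹ m, v = Zαc/n = 4.38 × 10⁶ m/s
f = v/(2πr) = 1.32 × 10¹⁶ Hz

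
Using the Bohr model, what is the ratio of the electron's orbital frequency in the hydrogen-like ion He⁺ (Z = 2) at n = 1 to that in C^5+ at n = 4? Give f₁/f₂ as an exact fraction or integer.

64/9

f ∝ Z^2 · n^-3
f₁/f₂ = (2/6)^2 · (1/4)^-3 = 64/9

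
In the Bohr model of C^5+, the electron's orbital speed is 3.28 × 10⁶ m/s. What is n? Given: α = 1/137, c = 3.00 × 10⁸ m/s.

v_n = Zαc/n ⇒ n = Zαc/v = 6 × 0.00730 × 3.00 × 10⁸ / 3.28 × 10⁶ ≈ 4.01
n = 4

4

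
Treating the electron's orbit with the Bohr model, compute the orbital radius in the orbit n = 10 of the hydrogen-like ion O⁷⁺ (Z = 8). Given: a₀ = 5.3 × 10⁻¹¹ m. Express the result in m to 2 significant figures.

6.6 × 10⁻¹⁰ m

r_n = n²a₀/Z = 10² × 5.3 × 10⁻¹¹ / 8
    = 100 × 5.3 × 10⁻¹¹ / 8 = 6.6 × 10⁻¹⁰ m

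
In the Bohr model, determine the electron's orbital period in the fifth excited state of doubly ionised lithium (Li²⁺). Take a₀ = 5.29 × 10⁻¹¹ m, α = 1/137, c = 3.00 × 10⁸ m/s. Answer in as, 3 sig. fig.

3640 as

r = n²a₀/Z = 6²·5.29 × 10⁻¹¹/3 = 6.35 × 10⁻¹⁰ m
v = Zαc/n = 3·0.00730·3.00 × 10⁸/6 = 1.09 × 10⁶ m/s
T = 2πr/v = 3.64 × 10⁻¹⁵ s = 3640 as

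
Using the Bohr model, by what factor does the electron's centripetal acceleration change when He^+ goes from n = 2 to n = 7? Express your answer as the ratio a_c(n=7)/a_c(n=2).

16/2401

a_c ∝ Z^3 · n^-4; with Z fixed, a_c ∝ n^-4.
a_c(n=7)/a_c(n=2) = (7/2)^-4 = 16/2401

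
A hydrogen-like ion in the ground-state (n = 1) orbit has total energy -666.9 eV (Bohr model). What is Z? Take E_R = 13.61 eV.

7

E_n = −E_R Z²/n² ⇒ Z² = −E_n n²/E_R = 666.9 × 1² / 13.61 ≈ 49.00
Z = 7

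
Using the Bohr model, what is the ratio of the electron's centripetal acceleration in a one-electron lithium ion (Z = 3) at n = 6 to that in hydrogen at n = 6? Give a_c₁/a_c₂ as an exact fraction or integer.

27

a_c ∝ Z^3 · n^-4
a_c₁/a_c₂ = (3/1)^3 · (6/6)^-4 = 27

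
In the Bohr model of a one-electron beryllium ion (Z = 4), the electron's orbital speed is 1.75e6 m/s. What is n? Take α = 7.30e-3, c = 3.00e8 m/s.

v_n = Zαc/n ⇒ n = Zαc/v = 4 × 0.00730 × 3.00e8 / 1.75e6 ≈ 5.01
n = 5

5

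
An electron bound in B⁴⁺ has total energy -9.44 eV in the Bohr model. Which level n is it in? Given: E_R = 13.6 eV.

6

E_n = −E_R Z²/n² ⇒ n² = E_R Z²/(−E_n) = 13.6 × 5² / 9.44 ≈ 36.02
n = 6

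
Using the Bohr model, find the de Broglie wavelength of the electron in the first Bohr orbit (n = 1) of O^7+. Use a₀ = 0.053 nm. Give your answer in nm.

The Bohr quantisation condition is nλ = 2πr_n.
r_n = n²a₀/Z = 0.0066 nm
λ = 2πr_n/n = 2π·0.0066/1 = 0.042 nm

0.042 nm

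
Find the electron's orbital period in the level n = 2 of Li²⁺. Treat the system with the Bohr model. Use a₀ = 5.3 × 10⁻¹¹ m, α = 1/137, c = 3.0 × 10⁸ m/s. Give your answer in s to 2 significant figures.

r = n²a₀/Z = 2²·5.3 × 10⁻¹¹/3 = 7.1 × 10⁻¹¹ m
v = Zαc/n = 3·0.0073·3.0 × 10⁸/2 = 3.3 × 10⁶ m/s
T = 2πr/v = 1.4 × 10⁻¹⁶ s

1.4 × 10⁻¹⁶ s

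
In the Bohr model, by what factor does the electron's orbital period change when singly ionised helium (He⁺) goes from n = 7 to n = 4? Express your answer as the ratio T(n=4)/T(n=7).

64/343

T ∝ Z^-2 · n^3; with Z fixed, T ∝ n^3.
T(n=4)/T(n=7) = (4/7)^3 = 64/343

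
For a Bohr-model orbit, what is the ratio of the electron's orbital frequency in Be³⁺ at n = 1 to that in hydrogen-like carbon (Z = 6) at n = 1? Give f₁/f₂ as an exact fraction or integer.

f ∝ Z^2 · n^-3
f₁/f₂ = (4/6)^2 · (1/1)^-3 = 4/9

4/9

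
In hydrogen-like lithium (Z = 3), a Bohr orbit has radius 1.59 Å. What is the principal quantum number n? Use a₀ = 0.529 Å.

r_n = n²a₀/Z ⇒ n² = rZ/a₀ = 1.59 × 3 / 0.529 ≈ 9.02
n = 3

3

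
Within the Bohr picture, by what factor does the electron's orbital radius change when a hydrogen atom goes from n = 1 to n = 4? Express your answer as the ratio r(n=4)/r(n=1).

16

r ∝ Z^-1 · n^2; with Z fixed, r ∝ n^2.
r(n=4)/r(n=1) = (4/1)^2 = 16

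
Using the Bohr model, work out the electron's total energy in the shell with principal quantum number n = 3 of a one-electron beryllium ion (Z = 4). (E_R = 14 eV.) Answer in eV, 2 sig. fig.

E_n = −E_R·Z²/n² = −14 × 4²/3² = -25 eV

-25 eV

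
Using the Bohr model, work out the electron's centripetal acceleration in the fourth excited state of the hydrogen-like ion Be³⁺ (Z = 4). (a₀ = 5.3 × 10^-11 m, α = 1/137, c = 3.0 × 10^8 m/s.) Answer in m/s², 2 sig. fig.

9.3 × 10^21 m/s²

r = n²a₀/Z = 3.3 × 10^-10 m, v = Zαc/n = 1.8 × 10^6 m/s
a = v²/r = (1.8 × 10^6)² / 3.3 × 10^-10 = 9.3 × 10^21 m/s²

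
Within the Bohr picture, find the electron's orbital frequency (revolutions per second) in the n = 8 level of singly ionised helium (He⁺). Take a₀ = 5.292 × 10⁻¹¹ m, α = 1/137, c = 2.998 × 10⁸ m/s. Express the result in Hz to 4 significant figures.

5.142 × 10¹³ Hz

r = n²a₀/Z = 1.693 × 10⁻⁹ m, v = Zαc/n = 5.471 × 10⁵ m/s
f = v/(2πr) = 5.142 × 10¹³ Hz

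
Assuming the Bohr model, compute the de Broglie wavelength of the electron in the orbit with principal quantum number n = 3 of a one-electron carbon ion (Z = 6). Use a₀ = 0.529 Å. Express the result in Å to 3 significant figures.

The Bohr quantisation condition is nλ = 2πr_n.
r_n = n²a₀/Z = 0.793 Å
λ = 2πr_n/n = 2π·0.793/3 = 1.66 Å

1.66 Å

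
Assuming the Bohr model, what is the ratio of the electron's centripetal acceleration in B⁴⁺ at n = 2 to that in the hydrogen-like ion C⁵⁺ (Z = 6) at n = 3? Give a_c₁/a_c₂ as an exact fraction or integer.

a_c ∝ Z^3 · n^-4
a_c₁/a_c₂ = (5/6)^3 · (2/3)^-4 = 375/128

375/128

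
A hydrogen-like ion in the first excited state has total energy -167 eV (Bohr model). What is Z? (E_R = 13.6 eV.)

E_n = −E_R Z²/n² ⇒ Z² = −E_n n²/E_R = 167 × 2² / 13.6 ≈ 49.12
Z = 7

7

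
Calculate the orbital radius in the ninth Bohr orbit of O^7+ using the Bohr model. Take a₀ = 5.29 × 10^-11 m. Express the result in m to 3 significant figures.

r_n = n²a₀/Z = 9² × 5.29 × 10^-11 / 8
    = 81 × 5.29 × 10^-11 / 8 = 5.36 × 10^-10 m

5.36 × 10^-10 m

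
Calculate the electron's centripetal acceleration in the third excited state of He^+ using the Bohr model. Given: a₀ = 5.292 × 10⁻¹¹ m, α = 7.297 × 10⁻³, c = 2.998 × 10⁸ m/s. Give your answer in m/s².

r = n²a₀/Z = 4.234 × 10⁻¹⁰ m, v = Zαc/n = 1.094 × 10⁶ m/s
a = v²/r = (1.094 × 10⁶)² / 4.234 × 10⁻¹⁰ = 2.826 × 10²¹ m/s²

2.826 × 10²¹ m/s²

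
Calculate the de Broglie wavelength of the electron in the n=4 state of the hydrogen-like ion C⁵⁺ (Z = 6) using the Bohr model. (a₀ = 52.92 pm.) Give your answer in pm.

The Bohr quantisation condition is nλ = 2πr_n.
r_n = n²a₀/Z = 141.1 pm
λ = 2πr_n/n = 2π·141.1/4 = 221.7 pm

221.7 pm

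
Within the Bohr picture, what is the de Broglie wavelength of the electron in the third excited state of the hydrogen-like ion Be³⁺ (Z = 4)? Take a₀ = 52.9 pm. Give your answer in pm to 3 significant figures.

The Bohr quantisation condition is nλ = 2πr_n.
r_n = n²a₀/Z = 212 pm
λ = 2πr_n/n = 2π·212/4 = 332 pm

332 pm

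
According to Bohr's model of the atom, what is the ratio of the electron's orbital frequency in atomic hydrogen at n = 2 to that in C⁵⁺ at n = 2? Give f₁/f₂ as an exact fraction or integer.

1/36

f ∝ Z^2 · n^-3
f₁/f₂ = (1/6)^2 · (2/2)^-3 = 1/36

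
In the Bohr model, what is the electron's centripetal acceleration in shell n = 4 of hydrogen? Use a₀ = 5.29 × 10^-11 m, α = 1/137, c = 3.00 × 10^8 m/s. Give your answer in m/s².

r = n²a₀/Z = 8.46 × 10^-10 m, v = Zαc/n = 5.47 × 10^5 m/s
a = v²/r = (5.47 × 10^5)² / 8.46 × 10^-10 = 3.54 × 10^20 m/s²

3.54 × 10^20 m/s²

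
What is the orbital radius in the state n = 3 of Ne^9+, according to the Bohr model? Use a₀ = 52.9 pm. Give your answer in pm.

47.6 pm

r_n = n²a₀/Z = 3² × 52.9 / 10
    = 9 × 52.9 / 10 = 47.6 pm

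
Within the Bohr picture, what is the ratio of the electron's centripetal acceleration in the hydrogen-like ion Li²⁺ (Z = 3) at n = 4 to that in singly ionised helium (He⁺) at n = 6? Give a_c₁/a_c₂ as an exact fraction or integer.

a_c ∝ Z^3 · n^-4
a_c₁/a_c₂ = (3/2)^3 · (4/6)^-4 = 2187/128

2187/128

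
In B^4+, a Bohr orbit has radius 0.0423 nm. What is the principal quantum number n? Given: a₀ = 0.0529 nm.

r_n = n²a₀/Z ⇒ n² = rZ/a₀ = 0.0423 × 5 / 0.0529 ≈ 4.00
n = 2

2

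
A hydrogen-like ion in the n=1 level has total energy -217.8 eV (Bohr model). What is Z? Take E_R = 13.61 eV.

E_n = −E_R Z²/n² ⇒ Z² = −E_n n²/E_R = 217.8 × 1² / 13.61 ≈ 16.00
Z = 4

4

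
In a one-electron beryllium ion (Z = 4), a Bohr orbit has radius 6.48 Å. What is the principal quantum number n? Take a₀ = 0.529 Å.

r_n = n²a₀/Z ⇒ n² = rZ/a₀ = 6.48 × 4 / 0.529 ≈ 49.00
n = 7

7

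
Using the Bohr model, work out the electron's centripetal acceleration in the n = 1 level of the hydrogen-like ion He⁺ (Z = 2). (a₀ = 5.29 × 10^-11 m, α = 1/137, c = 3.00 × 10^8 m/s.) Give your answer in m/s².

7.25 × 10^23 m/s²

r = n²a₀/Z = 2.65 × 10^-11 m, v = Zαc/n = 4.38 × 10^6 m/s
a = v²/r = (4.38 × 10^6)² / 2.65 × 10^-11 = 7.25 × 10^23 m/s²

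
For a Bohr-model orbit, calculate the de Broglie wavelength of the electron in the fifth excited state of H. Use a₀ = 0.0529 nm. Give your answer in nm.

The Bohr quantisation condition is nλ = 2πr_n.
r_n = n²a₀/Z = 1.90 nm
λ = 2πr_n/n = 2π·1.90/6 = 1.99 nm

1.99 nm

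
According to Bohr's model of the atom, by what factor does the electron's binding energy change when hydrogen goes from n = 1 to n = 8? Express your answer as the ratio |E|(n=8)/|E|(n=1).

1/64

|E| ∝ Z^2 · n^-2; with Z fixed, |E| ∝ n^-2.
|E|(n=8)/|E|(n=1) = (8/1)^-2 = 1/64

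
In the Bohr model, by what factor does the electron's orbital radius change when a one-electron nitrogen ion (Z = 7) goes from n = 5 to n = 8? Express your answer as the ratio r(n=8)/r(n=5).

64/25

r ∝ Z^-1 · n^2; with Z fixed, r ∝ n^2.
r(n=8)/r(n=5) = (8/5)^2 = 64/25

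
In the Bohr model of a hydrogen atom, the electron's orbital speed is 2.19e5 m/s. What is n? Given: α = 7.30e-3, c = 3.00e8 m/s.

v_n = Zαc/n ⇒ n = Zαc/v = 1 × 0.00730 × 3.00e8 / 2.19e5 ≈ 10.00
n = 10

10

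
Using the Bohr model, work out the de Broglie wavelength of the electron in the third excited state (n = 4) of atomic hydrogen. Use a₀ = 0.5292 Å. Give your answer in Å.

The Bohr quantisation condition is nλ = 2πr_n.
r_n = n²a₀/Z = 8.467 Å
λ = 2πr_n/n = 2π·8.467/4 = 13.30 Å

13.30 Å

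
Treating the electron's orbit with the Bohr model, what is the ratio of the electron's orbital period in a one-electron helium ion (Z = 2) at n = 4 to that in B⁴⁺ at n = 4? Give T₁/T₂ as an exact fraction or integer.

25/4

T ∝ Z^-2 · n^3
T₁/T₂ = (2/5)^-2 · (4/4)^3 = 25/4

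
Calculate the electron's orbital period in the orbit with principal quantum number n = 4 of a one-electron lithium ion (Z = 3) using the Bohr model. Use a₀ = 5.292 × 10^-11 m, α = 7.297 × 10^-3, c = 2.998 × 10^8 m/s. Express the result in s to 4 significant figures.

1.081 × 10^-15 s

r = n²a₀/Z = 4²·5.292 × 10^-11/3 = 2.822 × 10^-10 m
v = Zαc/n = 3·0.007297·2.998 × 10^8/4 = 1.641 × 10^6 m/s
T = 2πr/v = 1.081 × 10^-15 s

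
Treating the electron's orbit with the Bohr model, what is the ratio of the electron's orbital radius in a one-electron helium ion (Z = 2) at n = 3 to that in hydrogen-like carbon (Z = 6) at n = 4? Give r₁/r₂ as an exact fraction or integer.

r ∝ Z^-1 · n^2
r₁/r₂ = (2/6)^-1 · (3/4)^2 = 27/16

27/16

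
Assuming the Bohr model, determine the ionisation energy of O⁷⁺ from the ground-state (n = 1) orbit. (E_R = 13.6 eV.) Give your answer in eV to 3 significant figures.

E_n = −E_R·Z²/n² = −13.6 × 8²/1² eV = -870 eV
Ionisation energy = −E_n = 870 eV

870 eV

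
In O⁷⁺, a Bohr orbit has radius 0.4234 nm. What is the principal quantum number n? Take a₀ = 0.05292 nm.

8

r_n = n²a₀/Z ⇒ n² = rZ/a₀ = 0.4234 × 8 / 0.05292 ≈ 64.01
n = 8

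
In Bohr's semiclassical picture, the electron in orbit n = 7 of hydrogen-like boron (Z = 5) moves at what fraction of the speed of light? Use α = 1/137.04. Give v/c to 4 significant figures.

0.005212

v_n = Zαc/n, so v/c = Zα/n = 5 × 0.007297 / 7 = 0.005212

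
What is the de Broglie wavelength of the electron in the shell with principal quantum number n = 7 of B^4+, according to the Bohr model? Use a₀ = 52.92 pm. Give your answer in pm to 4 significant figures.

The Bohr quantisation condition is nλ = 2πr_n.
r_n = n²a₀/Z = 518.6 pm
λ = 2πr_n/n = 2π·518.6/7 = 465.5 pm

465.5 pm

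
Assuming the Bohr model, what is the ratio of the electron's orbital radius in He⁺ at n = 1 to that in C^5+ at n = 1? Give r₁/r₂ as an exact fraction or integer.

3

r ∝ Z^-1 · n^2
r₁/r₂ = (2/6)^-1 · (1/1)^2 = 3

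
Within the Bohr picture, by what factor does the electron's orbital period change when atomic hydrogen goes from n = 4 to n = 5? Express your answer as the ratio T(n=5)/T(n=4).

125/64

T ∝ Z^-2 · n^3; with Z fixed, T ∝ n^3.
T(n=5)/T(n=4) = (5/4)^3 = 125/64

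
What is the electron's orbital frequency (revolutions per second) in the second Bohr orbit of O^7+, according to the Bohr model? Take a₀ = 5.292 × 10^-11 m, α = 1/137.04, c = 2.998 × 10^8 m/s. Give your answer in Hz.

5.263 × 10^16 Hz

r = n²a₀/Z = 2.646 × 10^-11 m, v = Zαc/n = 8.751 × 10^6 m/s
f = v/(2πr) = 5.263 × 10^16 Hz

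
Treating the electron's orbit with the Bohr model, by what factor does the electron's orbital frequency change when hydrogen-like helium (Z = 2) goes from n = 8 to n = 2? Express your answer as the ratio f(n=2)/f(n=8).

f ∝ Z^2 · n^-3; with Z fixed, f ∝ n^-3.
f(n=2)/f(n=8) = (2/8)^-3 = 64

64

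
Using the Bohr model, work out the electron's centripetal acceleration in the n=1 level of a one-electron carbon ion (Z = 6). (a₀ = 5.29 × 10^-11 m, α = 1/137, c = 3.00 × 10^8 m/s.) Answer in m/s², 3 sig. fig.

r = n²a₀/Z = 8.82 × 10^-12 m, v = Zαc/n = 1.31 × 10^7 m/s
a = v²/r = (1.31 × 10^7)² / 8.82 × 10^-12 = 1.96 × 10^25 m/s²

1.96 × 10^25 m/s²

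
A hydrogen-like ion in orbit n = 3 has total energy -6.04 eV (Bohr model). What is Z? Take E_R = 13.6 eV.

E_n = −E_R Z²/n² ⇒ Z² = −E_n n²/E_R = 6.04 × 3² / 13.6 ≈ 4.00
Z = 2

2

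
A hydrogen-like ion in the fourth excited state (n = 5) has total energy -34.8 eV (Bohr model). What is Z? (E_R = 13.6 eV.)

8

E_n = −E_R Z²/n² ⇒ Z² = −E_n n²/E_R = 34.8 × 5² / 13.6 ≈ 63.97
Z = 8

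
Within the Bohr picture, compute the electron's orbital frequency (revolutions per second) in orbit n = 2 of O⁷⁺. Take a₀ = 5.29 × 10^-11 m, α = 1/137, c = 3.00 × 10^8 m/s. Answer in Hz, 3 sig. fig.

5.27 × 10^16 Hz

r = n²a₀/Z = 2.65 × 10^-11 m, v = Zαc/n = 8.76 × 10^6 m/s
f = v/(2πr) = 5.27 × 10^16 Hz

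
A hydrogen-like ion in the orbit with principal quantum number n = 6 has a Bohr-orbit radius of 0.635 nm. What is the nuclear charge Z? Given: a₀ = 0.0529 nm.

r_n = n²a₀/Z ⇒ Z = n²a₀/r = 6² × 0.0529 / 0.635 ≈ 3.00
Z = 3

3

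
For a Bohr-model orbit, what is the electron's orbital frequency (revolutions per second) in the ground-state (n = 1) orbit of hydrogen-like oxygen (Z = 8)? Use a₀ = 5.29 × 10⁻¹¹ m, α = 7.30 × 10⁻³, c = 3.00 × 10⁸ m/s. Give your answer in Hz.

4.22 × 10¹⁷ Hz

r = n²a₀/Z = 6.61 × 10⁻¹² m, v = Zαc/n = 1.75 × 10⁷ m/s
f = v/(2πr) = 4.22 × 10¹⁷ Hz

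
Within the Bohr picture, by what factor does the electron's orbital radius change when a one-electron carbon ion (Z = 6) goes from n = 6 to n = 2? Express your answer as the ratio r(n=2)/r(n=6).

r ∝ Z^-1 · n^2; with Z fixed, r ∝ n^2.
r(n=2)/r(n=6) = (2/6)^2 = 1/9

1/9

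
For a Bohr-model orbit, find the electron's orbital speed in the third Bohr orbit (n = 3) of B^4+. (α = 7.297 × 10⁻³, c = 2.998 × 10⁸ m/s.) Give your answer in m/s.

v_n = Zαc/n = 5 × 0.007297 × 2.998 × 10⁸ / 3
    = 3.646 × 10⁶ m/s

3.646 × 10⁶ m/s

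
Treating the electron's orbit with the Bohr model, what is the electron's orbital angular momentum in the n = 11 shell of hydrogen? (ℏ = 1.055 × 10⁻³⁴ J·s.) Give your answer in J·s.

L_n = nℏ = 11 × 1.055 × 10⁻³⁴ = 1.160 × 10⁻³³ J·s

1.160 × 10⁻³³ J·s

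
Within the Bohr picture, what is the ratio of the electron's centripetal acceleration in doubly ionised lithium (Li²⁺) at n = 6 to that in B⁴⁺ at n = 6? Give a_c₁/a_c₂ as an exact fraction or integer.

a_c ∝ Z^3 · n^-4
a_c₁/a_c₂ = (3/5)^3 · (6/6)^-4 = 27/125

27/125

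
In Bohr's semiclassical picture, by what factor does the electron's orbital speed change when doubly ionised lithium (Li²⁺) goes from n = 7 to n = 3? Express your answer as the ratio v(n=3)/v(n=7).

v ∝ Z^1 · n^-1; with Z fixed, v ∝ n^-1.
v(n=3)/v(n=7) = (3/7)^-1 = 7/3

7/3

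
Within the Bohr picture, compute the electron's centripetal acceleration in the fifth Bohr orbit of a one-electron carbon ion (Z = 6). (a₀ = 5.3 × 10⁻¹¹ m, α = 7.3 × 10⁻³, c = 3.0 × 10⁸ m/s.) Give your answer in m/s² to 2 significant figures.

3.1 × 10²² m/s²

r = n²a₀/Z = 2.2 × 10⁻¹⁰ m, v = Zαc/n = 2.6 × 10⁶ m/s
a = v²/r = (2.6 × 10⁶)² / 2.2 × 10⁻¹⁰ = 3.1 × 10²² m/s²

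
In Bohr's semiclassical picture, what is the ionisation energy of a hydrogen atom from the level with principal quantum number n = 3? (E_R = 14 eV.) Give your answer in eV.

1.6 eV

E_n = −E_R·Z²/n² = −14 × 1²/3² eV = -1.6 eV
Ionisation energy = −E_n = 1.6 eV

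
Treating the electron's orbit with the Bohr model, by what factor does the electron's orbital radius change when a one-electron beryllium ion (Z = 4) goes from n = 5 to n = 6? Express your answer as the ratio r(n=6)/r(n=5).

r ∝ Z^-1 · n^2; with Z fixed, r ∝ n^2.
r(n=6)/r(n=5) = (6/5)^2 = 36/25

36/25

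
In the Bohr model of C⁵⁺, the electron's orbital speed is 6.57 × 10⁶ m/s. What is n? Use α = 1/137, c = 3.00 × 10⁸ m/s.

v_n = Zαc/n ⇒ n = Zαc/v = 6 × 0.00730 × 3.00 × 10⁸ / 6.57 × 10⁶ ≈ 2.00
n = 2

2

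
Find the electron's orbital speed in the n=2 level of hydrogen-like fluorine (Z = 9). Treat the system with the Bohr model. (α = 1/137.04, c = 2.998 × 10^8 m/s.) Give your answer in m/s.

9.845 × 10^6 m/s

v_n = Zαc/n = 9 × 0.007297 × 2.998 × 10^8 / 2
    = 9.845 × 10^6 m/s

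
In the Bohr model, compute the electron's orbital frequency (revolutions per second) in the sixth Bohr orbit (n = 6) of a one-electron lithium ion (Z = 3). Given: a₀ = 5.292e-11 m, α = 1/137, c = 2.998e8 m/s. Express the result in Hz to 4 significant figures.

2.742e14 Hz

r = n²a₀/Z = 6.350e-10 m, v = Zαc/n = 1.094e6 m/s
f = v/(2πr) = 2.742e14 Hz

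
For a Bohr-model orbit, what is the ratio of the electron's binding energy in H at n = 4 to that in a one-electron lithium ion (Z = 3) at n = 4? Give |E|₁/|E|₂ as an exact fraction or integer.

1/9

|E| ∝ Z^2 · n^-2
|E|₁/|E|₂ = (1/3)^2 · (4/4)^-2 = 1/9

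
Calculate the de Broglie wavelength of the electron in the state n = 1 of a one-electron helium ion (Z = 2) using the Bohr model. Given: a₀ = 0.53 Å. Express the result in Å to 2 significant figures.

The Bohr quantisation condition is nλ = 2πr_n.
r_n = n²a₀/Z = 0.27 Å
λ = 2πr_n/n = 2π·0.27/1 = 1.7 Å

1.7 Å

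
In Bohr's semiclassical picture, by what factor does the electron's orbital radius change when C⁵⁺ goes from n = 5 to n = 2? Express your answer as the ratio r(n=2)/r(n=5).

r ∝ Z^-1 · n^2; with Z fixed, r ∝ n^2.
r(n=2)/r(n=5) = (2/5)^2 = 4/25

4/25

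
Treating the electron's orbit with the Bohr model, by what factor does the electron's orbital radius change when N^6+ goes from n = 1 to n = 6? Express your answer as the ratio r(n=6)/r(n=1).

r ∝ Z^-1 · n^2; with Z fixed, r ∝ n^2.
r(n=6)/r(n=1) = (6/1)^2 = 36

36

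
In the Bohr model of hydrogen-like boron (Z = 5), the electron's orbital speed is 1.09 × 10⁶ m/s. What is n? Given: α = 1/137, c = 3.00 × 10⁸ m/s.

10

v_n = Zαc/n ⇒ n = Zαc/v = 5 × 0.00730 × 3.00 × 10⁸ / 1.09 × 10⁶ ≈ 10.04
n = 10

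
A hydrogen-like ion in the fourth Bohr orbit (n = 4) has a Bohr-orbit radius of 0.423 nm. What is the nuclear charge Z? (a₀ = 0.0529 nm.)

r_n = n²a₀/Z ⇒ Z = n²a₀/r = 4² × 0.0529 / 0.423 ≈ 2.00
Z = 2

2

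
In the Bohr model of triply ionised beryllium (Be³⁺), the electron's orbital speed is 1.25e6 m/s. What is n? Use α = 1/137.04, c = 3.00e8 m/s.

7

v_n = Zαc/n ⇒ n = Zαc/v = 4 × 0.00730 × 3.00e8 / 1.25e6 ≈ 7.01
n = 7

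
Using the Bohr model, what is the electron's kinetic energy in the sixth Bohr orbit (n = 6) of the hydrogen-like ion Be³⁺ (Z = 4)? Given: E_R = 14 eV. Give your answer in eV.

For a Coulomb orbit the virial theorem gives K = −E_n.
E_n = −E_R·Z²/n², so K = E_R·Z²/n² = 14 × 4²/6² = 6.2 eV

6.2 eV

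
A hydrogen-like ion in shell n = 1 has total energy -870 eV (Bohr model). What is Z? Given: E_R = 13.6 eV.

E_n = −E_R Z²/n² ⇒ Z² = −E_n n²/E_R = 870 × 1² / 13.6 ≈ 63.97
Z = 8

8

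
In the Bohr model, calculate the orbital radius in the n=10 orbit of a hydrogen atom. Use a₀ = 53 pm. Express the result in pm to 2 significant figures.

r_n = n²a₀/Z = 10² × 53 / 1
    = 100 × 53 / 1 = 5300 pm

5300 pm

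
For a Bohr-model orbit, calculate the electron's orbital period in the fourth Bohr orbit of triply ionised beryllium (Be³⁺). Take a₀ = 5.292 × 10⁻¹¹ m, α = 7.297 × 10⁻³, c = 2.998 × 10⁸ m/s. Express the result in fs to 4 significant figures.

r = n²a₀/Z = 4²·5.292 × 10⁻¹¹/4 = 2.117 × 10⁻¹⁰ m
v = Zαc/n = 4·0.007297·2.998 × 10⁸/4 = 2.188 × 10⁶ m/s
T = 2πr/v = 6.080 × 10⁻¹⁶ s = 0.6080 fs

0.6080 fs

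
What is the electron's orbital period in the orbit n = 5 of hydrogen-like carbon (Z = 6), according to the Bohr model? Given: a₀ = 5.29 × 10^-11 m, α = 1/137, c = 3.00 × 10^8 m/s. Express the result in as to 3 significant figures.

r = n²a₀/Z = 5²·5.29 × 10^-11/6 = 2.20 × 10^-10 m
v = Zαc/n = 6·0.00730·3.00 × 10^8/5 = 2.63 × 10^6 m/s
T = 2πr/v = 5.27 × 10^-16 s = 527 as

527 as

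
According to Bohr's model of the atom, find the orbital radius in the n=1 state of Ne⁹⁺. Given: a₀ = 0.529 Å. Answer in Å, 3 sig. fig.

0.0529 Å

r_n = n²a₀/Z = 1² × 0.529 / 10
    = 1 × 0.529 / 10 = 0.0529 Å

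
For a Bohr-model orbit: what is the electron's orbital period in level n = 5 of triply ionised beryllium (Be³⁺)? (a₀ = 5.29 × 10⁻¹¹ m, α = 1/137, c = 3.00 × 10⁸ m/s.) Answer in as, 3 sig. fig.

1190 as

r = n²a₀/Z = 5²·5.29 × 10⁻¹¹/4 = 3.31 × 10⁻¹⁰ m
v = Zαc/n = 4·0.00730·3.00 × 10⁸/5 = 1.75 × 10⁶ m/s
T = 2πr/v = 1.19 × 10⁻¹⁵ s = 1190 as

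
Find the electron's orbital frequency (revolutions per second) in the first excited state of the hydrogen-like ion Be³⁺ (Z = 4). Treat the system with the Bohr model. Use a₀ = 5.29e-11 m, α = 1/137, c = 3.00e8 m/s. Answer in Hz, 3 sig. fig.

r = n²a₀/Z = 5.29e-11 m, v = Zαc/n = 4.38e6 m/s
f = v/(2πr) = 1.32e16 Hz

1.32e16 Hz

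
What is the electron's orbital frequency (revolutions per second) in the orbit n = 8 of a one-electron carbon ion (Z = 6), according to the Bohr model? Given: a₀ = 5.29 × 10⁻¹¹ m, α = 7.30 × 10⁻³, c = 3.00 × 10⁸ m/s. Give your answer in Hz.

4.63 × 10¹⁴ Hz

r = n²a₀/Z = 5.64 × 10⁻¹⁰ m, v = Zαc/n = 1.64 × 10⁶ m/s
f = v/(2πr) = 4.63 × 10¹⁴ Hz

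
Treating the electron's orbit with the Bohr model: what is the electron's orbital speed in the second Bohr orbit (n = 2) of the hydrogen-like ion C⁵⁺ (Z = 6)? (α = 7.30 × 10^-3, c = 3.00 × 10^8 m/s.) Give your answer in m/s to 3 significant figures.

6.57 × 10^6 m/s

v_n = Zαc/n = 6 × 0.00730 × 3.00 × 10^8 / 2
    = 6.57 × 10^6 m/s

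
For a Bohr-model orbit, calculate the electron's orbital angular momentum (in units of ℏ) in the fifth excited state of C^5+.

L_n = nℏ, so L/ℏ = n = 6.

6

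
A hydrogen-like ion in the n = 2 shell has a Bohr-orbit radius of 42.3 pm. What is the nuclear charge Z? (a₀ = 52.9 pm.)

r_n = n²a₀/Z ⇒ Z = n²a₀/r = 2² × 52.9 / 42.3 ≈ 5.00
Z = 5

5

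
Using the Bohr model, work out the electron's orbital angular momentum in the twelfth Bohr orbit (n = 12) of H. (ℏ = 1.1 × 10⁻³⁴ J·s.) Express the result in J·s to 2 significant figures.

L_n = nℏ = 12 × 1.1 × 10⁻³⁴ = 1.3 × 10⁻³³ J·s

1.3 × 10⁻³³ J·s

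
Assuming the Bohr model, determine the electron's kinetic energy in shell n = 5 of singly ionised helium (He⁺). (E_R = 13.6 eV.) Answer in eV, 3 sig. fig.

2.18 eV

For a Coulomb orbit the virial theorem gives K = −E_n.
E_n = −E_R·Z²/n², so K = E_R·Z²/n² = 13.6 × 2²/5² = 2.18 eV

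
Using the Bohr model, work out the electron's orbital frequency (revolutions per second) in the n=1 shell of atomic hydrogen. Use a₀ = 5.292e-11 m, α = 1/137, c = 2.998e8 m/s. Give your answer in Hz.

6.581e15 Hz

r = n²a₀/Z = 5.292e-11 m, v = Zαc/n = 2.188e6 m/s
f = v/(2πr) = 6.581e15 Hz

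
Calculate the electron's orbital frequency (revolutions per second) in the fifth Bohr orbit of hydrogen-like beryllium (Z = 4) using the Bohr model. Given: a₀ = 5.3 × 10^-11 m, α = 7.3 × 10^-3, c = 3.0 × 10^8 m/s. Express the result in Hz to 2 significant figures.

8.4 × 10^14 Hz

r = n²a₀/Z = 3.3 × 10^-10 m, v = Zαc/n = 1.8 × 10^6 m/s
f = v/(2πr) = 8.4 × 10^14 Hz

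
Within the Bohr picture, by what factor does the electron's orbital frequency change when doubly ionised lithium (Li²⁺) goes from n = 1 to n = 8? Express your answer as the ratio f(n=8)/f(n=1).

1/512

f ∝ Z^2 · n^-3; with Z fixed, f ∝ n^-3.
f(n=8)/f(n=1) = (8/1)^-3 = 1/512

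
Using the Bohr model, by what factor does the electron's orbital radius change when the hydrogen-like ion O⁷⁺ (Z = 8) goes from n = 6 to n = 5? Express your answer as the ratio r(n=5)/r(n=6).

r ∝ Z^-1 · n^2; with Z fixed, r ∝ n^2.
r(n=5)/r(n=6) = (5/6)^2 = 25/36

25/36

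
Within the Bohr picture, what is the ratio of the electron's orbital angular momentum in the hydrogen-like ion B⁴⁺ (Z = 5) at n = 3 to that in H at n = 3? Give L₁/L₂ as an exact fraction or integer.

L = nℏ is independent of Z.
L₁/L₂ = n₁/n₂ = 3/3 = 1

1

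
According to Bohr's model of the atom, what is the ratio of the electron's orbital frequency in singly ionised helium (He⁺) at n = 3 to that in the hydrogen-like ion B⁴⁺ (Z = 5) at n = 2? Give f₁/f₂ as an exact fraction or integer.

f ∝ Z^2 · n^-3
f₁/f₂ = (2/5)^2 · (3/2)^-3 = 32/675

32/675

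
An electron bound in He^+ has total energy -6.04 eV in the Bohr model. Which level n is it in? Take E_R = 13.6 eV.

E_n = −E_R Z²/n² ⇒ n² = E_R Z²/(−E_n) = 13.6 × 2² / 6.04 ≈ 9.01
n = 3

3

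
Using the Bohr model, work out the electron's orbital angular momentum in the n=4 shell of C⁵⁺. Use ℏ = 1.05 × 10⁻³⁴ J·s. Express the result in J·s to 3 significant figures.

L_n = nℏ = 4 × 1.05 × 10⁻³⁴ = 4.20 × 10⁻³⁴ J·s

4.20 × 10⁻³⁴ J·s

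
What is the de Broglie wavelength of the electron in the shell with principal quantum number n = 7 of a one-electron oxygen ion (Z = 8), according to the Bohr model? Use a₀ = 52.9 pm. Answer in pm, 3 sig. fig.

The Bohr quantisation condition is nλ = 2πr_n.
r_n = n²a₀/Z = 324 pm
λ = 2πr_n/n = 2π·324/7 = 291 pm

291 pm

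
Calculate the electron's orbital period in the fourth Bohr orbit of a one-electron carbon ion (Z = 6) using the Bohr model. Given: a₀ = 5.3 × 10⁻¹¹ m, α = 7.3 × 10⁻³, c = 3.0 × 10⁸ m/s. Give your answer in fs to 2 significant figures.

0.27 fs

r = n²a₀/Z = 4²·5.3 × 10⁻¹¹/6 = 1.4 × 10⁻¹⁰ m
v = Zαc/n = 6·0.0073·3.0 × 10⁸/4 = 3.3 × 10⁶ m/s
T = 2πr/v = 2.7 × 10⁻¹⁶ s = 0.27 fs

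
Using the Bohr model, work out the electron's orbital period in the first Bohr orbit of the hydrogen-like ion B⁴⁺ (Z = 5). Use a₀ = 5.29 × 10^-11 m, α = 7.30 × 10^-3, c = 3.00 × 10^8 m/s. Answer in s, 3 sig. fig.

r = n²a₀/Z = 1²·5.29 × 10^-11/5 = 1.06 × 10^-11 m
v = Zαc/n = 5·0.00730·3.00 × 10^8/1 = 1.09 × 10^7 m/s
T = 2πr/v = 6.07 × 10^-18 s

6.07 × 10^-18 s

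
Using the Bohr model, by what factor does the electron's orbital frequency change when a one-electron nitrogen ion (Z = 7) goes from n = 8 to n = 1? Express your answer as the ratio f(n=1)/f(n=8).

f ∝ Z^2 · n^-3; with Z fixed, f ∝ n^-3.
f(n=1)/f(n=8) = (1/8)^-3 = 512

512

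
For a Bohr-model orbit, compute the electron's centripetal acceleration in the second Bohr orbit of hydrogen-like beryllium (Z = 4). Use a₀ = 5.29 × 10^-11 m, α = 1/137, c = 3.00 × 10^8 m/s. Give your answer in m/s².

3.63 × 10^23 m/s²

r = n²a₀/Z = 5.29 × 10^-11 m, v = Zαc/n = 4.38 × 10^6 m/s
a = v²/r = (4.38 × 10^6)² / 5.29 × 10^-11 = 3.63 × 10^23 m/s²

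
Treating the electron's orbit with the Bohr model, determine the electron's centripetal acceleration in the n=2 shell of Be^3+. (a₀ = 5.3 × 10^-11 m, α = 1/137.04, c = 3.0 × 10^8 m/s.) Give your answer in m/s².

3.6 × 10^23 m/s²

r = n²a₀/Z = 5.3 × 10^-11 m, v = Zαc/n = 4.4 × 10^6 m/s
a = v²/r = (4.4 × 10^6)² / 5.3 × 10^-11 = 3.6 × 10^23 m/s²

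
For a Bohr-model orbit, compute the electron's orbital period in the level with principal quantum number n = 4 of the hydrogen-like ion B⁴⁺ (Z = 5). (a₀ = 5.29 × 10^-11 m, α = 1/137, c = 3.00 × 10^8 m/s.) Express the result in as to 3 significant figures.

389 as

r = n²a₀/Z = 4²·5.29 × 10^-11/5 = 1.69 × 10^-10 m
v = Zαc/n = 5·0.00730·3.00 × 10^8/4 = 2.74 × 10^6 m/s
T = 2πr/v = 3.89 × 10^-16 s = 389 as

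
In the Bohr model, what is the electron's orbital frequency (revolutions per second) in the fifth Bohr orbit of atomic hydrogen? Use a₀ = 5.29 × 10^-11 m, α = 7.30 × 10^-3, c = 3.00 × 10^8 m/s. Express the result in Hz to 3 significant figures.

r = n²a₀/Z = 1.32 × 10^-9 m, v = Zαc/n = 4.38 × 10^5 m/s
f = v/(2πr) = 5.27 × 10^13 Hz

5.27 × 10^13 Hz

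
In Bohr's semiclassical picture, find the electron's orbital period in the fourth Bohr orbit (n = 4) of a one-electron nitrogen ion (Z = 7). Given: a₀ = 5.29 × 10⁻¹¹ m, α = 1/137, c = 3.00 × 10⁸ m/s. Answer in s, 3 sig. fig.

r = n²a₀/Z = 4²·5.29 × 10⁻¹¹/7 = 1.21 × 10⁻¹⁰ m
v = Zαc/n = 7·0.00730·3.00 × 10⁸/4 = 3.83 × 10⁶ m/s
T = 2πr/v = 1.98 × 10⁻¹⁶ s

1.98 × 10⁻¹⁶ s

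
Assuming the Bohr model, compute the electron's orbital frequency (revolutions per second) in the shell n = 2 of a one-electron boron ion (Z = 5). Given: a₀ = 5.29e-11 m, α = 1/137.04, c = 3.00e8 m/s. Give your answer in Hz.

2.06e16 Hz

r = n²a₀/Z = 4.23e-11 m, v = Zαc/n = 5.47e6 m/s
f = v/(2πr) = 2.06e16 Hz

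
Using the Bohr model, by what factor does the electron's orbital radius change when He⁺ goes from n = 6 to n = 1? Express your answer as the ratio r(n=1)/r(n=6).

r ∝ Z^-1 · n^2; with Z fixed, r ∝ n^2.
r(n=1)/r(n=6) = (1/6)^2 = 1/36

1/36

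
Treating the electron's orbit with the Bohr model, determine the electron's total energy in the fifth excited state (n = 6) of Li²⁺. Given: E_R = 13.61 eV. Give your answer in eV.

E_n = −E_R·Z²/n² = −13.61 × 3²/6² = -3.402 eV

-3.402 eV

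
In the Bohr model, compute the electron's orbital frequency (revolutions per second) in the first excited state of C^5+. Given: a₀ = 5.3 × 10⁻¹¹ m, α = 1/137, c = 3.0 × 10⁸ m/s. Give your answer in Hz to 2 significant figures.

r = n²a₀/Z = 3.5 × 10⁻¹¹ m, v = Zαc/n = 6.6 × 10⁶ m/s
f = v/(2πr) = 3.0 × 10¹⁶ Hz

3.0 × 10¹⁶ Hz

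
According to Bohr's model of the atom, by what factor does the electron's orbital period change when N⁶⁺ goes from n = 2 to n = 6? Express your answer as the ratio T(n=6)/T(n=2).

T ∝ Z^-2 · n^3; with Z fixed, T ∝ n^3.
T(n=6)/T(n=2) = (6/2)^3 = 27

27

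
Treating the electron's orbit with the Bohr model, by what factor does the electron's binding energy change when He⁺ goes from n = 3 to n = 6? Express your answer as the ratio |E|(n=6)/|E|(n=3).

|E| ∝ Z^2 · n^-2; with Z fixed, |E| ∝ n^-2.
|E|(n=6)/|E|(n=3) = (6/3)^-2 = 1/4

1/4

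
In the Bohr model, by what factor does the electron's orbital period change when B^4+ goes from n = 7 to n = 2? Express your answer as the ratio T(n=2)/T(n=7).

8/343

T ∝ Z^-2 · n^3; with Z fixed, T ∝ n^3.
T(n=2)/T(n=7) = (2/7)^3 = 8/343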